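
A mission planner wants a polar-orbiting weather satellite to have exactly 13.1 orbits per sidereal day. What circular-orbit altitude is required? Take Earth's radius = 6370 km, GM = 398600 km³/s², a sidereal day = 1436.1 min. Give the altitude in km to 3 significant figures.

Required period T = 86166 / 13.1 = 6577.6 s.
From T = 2π√(a³/μ): a = (μ T²/4π²)^(1/3) = (398600 × 6577.6² / 4π²)^(1/3) = 7588 km.
Altitude h = a − R = 7588 − 6370 = 1218 km.

1220 km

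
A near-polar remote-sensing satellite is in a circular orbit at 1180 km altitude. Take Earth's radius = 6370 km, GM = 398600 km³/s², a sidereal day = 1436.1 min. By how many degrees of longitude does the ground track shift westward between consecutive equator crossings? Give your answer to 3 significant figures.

Semi-major axis a = 6370 + 1180 = 7550 km. Period T = 2π√(a³/μ) = 2π√(7550³/398600) = 6528.8 s = 108.81 min.
During one orbit Earth rotates (6528.8 / 86166) × 360° = 27.28°.

27.3°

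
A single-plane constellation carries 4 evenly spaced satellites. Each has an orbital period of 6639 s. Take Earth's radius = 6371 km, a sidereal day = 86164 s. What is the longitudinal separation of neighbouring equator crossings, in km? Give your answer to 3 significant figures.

Single-satellite node shift = (6639.0/86164) × 360° = 27.74°.
With 4 satellites evenly phased, successive equator crossings are 27.74/4 = 6.935° apart.
That is 6.935 × 111.2 = 771 km at the equator.

771 km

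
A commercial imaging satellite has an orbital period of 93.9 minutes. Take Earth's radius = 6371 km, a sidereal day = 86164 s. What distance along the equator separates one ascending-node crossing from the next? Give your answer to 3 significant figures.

2620 km

T = 93.9 min = 5634.0 s.
During one orbit Earth rotates (5634.0 / 86164) × 360° = 23.54°.
At the equator that is 23.54° × (2π·6371/360) km/° = 23.54 × 111.2 = 2617 km.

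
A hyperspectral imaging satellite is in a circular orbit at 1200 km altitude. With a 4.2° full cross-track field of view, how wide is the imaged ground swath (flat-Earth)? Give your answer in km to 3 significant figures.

88.0 km

Half-angle = 4.2°/2 = 2.1°.
Swath width ≈ 2h·tan(θ/2) = 2 × 1200 × tan(2.1°) = 88.0 km.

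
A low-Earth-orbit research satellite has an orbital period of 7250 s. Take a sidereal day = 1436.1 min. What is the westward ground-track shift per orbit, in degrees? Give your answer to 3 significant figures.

During one orbit Earth rotates (7250.0 / 86166) × 360° = 30.29°.

30.3°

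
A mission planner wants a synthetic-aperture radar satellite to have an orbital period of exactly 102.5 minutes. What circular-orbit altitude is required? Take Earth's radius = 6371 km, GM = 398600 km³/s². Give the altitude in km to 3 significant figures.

884 km

T = 102.5 min = 6150.0 s.
From T = 2π√(a³/μ): a = (μ T²/4π²)^(1/3) = (398600 × 6150.0² / 4π²)^(1/3) = 7255 km.
Altitude h = a − R = 7255 − 6371 = 884 km.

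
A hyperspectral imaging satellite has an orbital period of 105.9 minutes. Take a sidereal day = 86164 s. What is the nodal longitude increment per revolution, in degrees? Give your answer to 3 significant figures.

T = 105.9 min = 6354.0 s.
During one orbit Earth rotates (6354.0 / 86164) × 360° = 26.55°.

26.5°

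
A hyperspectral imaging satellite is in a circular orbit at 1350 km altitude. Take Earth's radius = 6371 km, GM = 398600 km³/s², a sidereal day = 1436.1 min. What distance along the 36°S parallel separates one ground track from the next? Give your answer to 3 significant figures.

2540 km

Semi-major axis a = 6371 + 1350 = 7721 km. Period T = 2π√(a³/μ) = 2π√(7721³/398600) = 6751.8 s = 112.53 min.
Node shift per orbit = (6751.8/86166) × 360° = 28.21°.
Equatorial spacing = 28.21 × 111.2 km/° = 3137 km.
At 36° latitude, spacing = 3137 × cos(36°) = 2538 km.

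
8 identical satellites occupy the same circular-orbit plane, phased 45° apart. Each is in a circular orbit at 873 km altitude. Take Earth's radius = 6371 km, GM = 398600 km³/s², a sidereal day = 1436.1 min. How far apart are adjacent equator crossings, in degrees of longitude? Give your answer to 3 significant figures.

3.20°

Semi-major axis a = 6371 + 873 = 7244 km. Period T = 2π√(a³/μ) = 2π√(7244³/398600) = 6135.9 s = 102.27 min.
Single-satellite node shift = (6135.9/86166) × 360° = 25.64°.
With 8 satellites evenly phased, successive equator crossings are 25.64/8 = 3.204° apart.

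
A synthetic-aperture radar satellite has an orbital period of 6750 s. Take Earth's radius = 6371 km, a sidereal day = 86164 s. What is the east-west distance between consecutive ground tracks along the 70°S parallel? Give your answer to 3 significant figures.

Node shift per orbit = (6750.0/86164) × 360° = 28.20°.
Equatorial spacing = 28.20 × 111.2 km/° = 3136 km.
At 70° latitude, spacing = 3136 × cos(70°) = 1073 km.

1070 km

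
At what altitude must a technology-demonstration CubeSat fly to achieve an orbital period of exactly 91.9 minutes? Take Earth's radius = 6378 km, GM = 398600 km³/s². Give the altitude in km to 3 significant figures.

368 km

T = 91.9 min = 5514.0 s.
From T = 2π√(a³/μ): a = (μ T²/4π²)^(1/3) = (398600 × 5514.0² / 4π²)^(1/3) = 6746 km.
Altitude h = a − R = 6746 − 6378 = 368 km.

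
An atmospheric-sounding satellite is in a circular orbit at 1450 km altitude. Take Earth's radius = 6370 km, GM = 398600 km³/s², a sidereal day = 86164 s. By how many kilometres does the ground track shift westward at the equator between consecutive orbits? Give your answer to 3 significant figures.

Semi-major axis a = 6370 + 1450 = 7820 km. Period T = 2π√(a³/μ) = 2π√(7820³/398600) = 6882.1 s = 114.70 min.
During one orbit Earth rotates (6882.1 / 86164) × 360° = 28.75°.
At the equator that is 28.75° × (2π·6370/360) km/° = 28.75 × 111.2 = 3197 km.

3200 km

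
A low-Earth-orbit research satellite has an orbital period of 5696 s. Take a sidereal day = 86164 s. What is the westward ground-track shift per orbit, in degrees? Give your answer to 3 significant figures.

23.8°

During one orbit Earth rotates (5696.0 / 86164) × 360° = 23.80°.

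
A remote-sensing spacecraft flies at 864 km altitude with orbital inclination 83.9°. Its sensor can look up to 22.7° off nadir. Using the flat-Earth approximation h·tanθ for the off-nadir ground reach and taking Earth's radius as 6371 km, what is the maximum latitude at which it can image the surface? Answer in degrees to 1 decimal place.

For a prograde orbit the ground track reaches latitude ±i = ±83.9°.
Sensor half-swath on the ground ≈ 864·tan(22.7°) = 361 km = 3.25° of latitude.
Maximum observable latitude ≈ 83.9 + 3.25 = 87.2°.

87.2°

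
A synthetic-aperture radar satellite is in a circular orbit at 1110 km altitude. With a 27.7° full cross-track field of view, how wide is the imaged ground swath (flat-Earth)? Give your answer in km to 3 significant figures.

Half-angle = 27.7°/2 = 13.85°.
Swath width ≈ 2h·tan(θ/2) = 2 × 1110 × tan(13.85°) = 547.3 km.

547 km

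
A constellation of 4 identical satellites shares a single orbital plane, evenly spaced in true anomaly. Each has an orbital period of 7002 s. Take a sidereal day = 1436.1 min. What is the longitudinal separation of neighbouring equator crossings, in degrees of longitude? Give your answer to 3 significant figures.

Single-satellite node shift = (7002.0/86166) × 360° = 29.25°.
With 4 satellites evenly phased, successive equator crossings are 29.25/4 = 7.314° apart.

7.31°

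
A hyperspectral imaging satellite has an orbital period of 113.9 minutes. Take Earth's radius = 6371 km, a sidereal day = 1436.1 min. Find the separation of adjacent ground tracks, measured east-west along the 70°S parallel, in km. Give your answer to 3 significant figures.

1090 km

T = 113.9 min = 6834.0 s.
Node shift per orbit = (6834.0/86166) × 360° = 28.55°.
Equatorial spacing = 28.55 × 111.2 km/° = 3175 km.
At 70° latitude, spacing = 3175 × cos(70°) = 1086 km.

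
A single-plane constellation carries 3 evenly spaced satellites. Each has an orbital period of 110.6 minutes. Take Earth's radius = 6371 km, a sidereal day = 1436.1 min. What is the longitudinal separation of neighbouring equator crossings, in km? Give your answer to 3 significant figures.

T = 110.6 min = 6636.0 s.
Single-satellite node shift = (6636.0/86166) × 360° = 27.73°.
With 3 satellites evenly phased, successive equator crossings are 27.73/3 = 9.242° apart.
That is 9.242 × 111.2 = 1028 km at the equator.

1030 km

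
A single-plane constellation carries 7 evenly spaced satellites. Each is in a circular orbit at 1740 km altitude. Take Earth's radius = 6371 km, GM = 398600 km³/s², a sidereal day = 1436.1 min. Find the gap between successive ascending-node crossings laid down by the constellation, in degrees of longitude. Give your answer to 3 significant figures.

4.34°

Semi-major axis a = 6371 + 1740 = 8111 km. Period T = 2π√(a³/μ) = 2π√(8111³/398600) = 7269.8 s = 121.16 min.
Single-satellite node shift = (7269.8/86166) × 360° = 30.37°.
With 7 satellites evenly phased, successive equator crossings are 30.37/7 = 4.339° apart.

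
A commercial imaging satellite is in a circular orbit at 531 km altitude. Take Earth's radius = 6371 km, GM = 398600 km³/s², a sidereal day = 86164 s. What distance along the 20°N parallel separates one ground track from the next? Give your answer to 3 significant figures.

2490 km

Semi-major axis a = 6371 + 531 = 6902 km. Period T = 2π√(a³/μ) = 2π√(6902³/398600) = 5706.6 s = 95.11 min.
Node shift per orbit = (5706.6/86164) × 360° = 23.84°.
Equatorial spacing = 23.84 × 111.2 km/° = 2651 km.
At 20° latitude, spacing = 2651 × cos(20°) = 2491 km.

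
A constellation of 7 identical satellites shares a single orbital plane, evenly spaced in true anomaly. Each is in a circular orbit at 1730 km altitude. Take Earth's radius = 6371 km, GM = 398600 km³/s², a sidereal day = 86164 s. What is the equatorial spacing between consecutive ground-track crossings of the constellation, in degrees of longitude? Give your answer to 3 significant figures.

Semi-major axis a = 6371 + 1730 = 8101 km. Period T = 2π√(a³/μ) = 2π√(8101³/398600) = 7256.4 s = 120.94 min.
Single-satellite node shift = (7256.4/86164) × 360° = 30.32°.
With 7 satellites evenly phased, successive equator crossings are 30.32/7 = 4.331° apart.

4.33°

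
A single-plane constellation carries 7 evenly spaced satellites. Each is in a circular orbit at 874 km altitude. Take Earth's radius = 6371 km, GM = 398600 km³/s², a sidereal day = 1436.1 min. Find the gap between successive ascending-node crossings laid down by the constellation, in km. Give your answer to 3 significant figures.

407 km

Semi-major axis a = 6371 + 874 = 7245 km. Period T = 2π√(a³/μ) = 2π√(7245³/398600) = 6137.2 s = 102.29 min.
Single-satellite node shift = (6137.2/86166) × 360° = 25.64°.
With 7 satellites evenly phased, successive equator crossings are 25.64/7 = 3.663° apart.
That is 3.663 × 111.2 = 407 km at the equator.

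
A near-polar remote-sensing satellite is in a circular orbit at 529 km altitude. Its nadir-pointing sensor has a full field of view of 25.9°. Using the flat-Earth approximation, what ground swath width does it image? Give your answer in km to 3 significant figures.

Half-angle = 25.9°/2 = 12.95°.
Swath width ≈ 2h·tan(θ/2) = 2 × 529 × tan(12.95°) = 243.3 km.

243 km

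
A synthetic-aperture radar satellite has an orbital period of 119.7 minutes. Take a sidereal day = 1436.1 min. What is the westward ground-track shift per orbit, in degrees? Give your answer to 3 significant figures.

30.0°

T = 119.7 min = 7182.0 s.
During one orbit Earth rotates (7182.0 / 86166) × 360° = 30.01°.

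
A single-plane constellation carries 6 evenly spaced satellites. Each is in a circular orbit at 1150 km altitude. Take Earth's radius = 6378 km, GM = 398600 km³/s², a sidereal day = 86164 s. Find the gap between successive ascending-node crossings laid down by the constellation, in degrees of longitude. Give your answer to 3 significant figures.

4.53°

Semi-major axis a = 6378 + 1150 = 7528 km. Period T = 2π√(a³/μ) = 2π√(7528³/398600) = 6500.3 s = 108.34 min.
Single-satellite node shift = (6500.3/86164) × 360° = 27.16°.
With 6 satellites evenly phased, successive equator crossings are 27.16/6 = 4.526° apart.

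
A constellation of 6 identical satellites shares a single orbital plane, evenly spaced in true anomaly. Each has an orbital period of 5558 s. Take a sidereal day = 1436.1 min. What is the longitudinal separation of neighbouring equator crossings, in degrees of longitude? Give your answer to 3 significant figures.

3.87°

Single-satellite node shift = (5558.0/86166) × 360° = 23.22°.
With 6 satellites evenly phased, successive equator crossings are 23.22/6 = 3.870° apart.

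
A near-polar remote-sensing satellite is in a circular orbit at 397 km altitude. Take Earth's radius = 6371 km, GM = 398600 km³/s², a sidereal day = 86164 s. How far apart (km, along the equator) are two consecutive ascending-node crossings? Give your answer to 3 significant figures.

2570 km

Semi-major axis a = 6371 + 397 = 6768 km. Period T = 2π√(a³/μ) = 2π√(6768³/398600) = 5541.2 s = 92.35 min.
During one orbit Earth rotates (5541.2 / 86164) × 360° = 23.15°.
At the equator that is 23.15° × (2π·6371/360) km/° = 23.15 × 111.2 = 2574 km.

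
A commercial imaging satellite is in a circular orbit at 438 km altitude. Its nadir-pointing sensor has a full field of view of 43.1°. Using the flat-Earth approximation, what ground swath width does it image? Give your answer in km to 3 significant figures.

Half-angle = 43.1°/2 = 21.55°.
Swath width ≈ 2h·tan(θ/2) = 2 × 438 × tan(21.55°) = 345.9 km.

346 km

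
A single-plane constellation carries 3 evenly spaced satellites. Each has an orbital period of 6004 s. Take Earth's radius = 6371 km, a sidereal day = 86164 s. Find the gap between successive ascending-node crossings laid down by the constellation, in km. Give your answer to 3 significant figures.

930 km

Single-satellite node shift = (6004.0/86164) × 360° = 25.09°.
With 3 satellites evenly phased, successive equator crossings are 25.09/3 = 8.362° apart.
That is 8.362 × 111.2 = 930 km at the equator.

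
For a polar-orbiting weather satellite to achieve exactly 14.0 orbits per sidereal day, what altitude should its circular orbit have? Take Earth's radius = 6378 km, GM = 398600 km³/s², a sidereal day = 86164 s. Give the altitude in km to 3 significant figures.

881 km

Required period T = 86164 / 14.0 = 6154.6 s.
From T = 2π√(a³/μ): a = (μ T²/4π²)^(1/3) = (398600 × 6154.6² / 4π²)^(1/3) = 7259 km.
Altitude h = a − R = 7259 − 6378 = 881 km.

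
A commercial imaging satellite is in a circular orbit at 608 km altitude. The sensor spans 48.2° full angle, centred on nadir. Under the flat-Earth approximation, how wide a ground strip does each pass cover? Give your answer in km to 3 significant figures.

Half-angle = 48.2°/2 = 24.1°.
Swath width ≈ 2h·tan(θ/2) = 2 × 608 × tan(24.1°) = 543.9 km.

544 km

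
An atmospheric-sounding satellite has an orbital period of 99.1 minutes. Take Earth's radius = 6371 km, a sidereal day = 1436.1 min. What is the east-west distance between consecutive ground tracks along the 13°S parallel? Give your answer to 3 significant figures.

2690 km

T = 99.1 min = 5946.0 s.
Node shift per orbit = (5946.0/86166) × 360° = 24.84°.
Equatorial spacing = 24.84 × 111.2 km/° = 2762 km.
At 13° latitude, spacing = 2762 × cos(13°) = 2692 km.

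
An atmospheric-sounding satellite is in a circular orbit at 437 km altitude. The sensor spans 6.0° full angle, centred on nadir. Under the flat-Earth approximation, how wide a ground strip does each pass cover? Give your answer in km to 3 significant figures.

45.8 km

Half-angle = 6.0°/2 = 3°.
Swath width ≈ 2h·tan(θ/2) = 2 × 437 × tan(3°) = 45.8 km.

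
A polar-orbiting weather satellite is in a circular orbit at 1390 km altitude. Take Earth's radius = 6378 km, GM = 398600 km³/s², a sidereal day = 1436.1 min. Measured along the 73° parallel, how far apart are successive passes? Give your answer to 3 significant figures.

Semi-major axis a = 6378 + 1390 = 7768 km. Period T = 2π√(a³/μ) = 2π√(7768³/398600) = 6813.6 s = 113.56 min.
Node shift per orbit = (6813.6/86166) × 360° = 28.47°.
Equatorial spacing = 28.47 × 111.3 km/° = 3169 km.
At 73° latitude, spacing = 3169 × cos(73°) = 926 km.

926 km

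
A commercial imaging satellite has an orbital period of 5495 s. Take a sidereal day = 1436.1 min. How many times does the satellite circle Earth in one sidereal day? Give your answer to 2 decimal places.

15.68

Orbits per sidereal day = 86166 / 5495.0 = 15.681.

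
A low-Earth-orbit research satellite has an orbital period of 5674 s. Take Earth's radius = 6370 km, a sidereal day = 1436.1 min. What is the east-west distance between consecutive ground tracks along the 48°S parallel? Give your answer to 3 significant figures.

1760 km

Node shift per orbit = (5674.0/86166) × 360° = 23.71°.
Equatorial spacing = 23.71 × 111.2 km/° = 2636 km.
At 48° latitude, spacing = 2636 × cos(48°) = 1764 km.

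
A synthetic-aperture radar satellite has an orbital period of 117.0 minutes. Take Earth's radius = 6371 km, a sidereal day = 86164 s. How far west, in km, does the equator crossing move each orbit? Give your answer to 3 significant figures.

T = 117.0 min = 7020.0 s.
During one orbit Earth rotates (7020.0 / 86164) × 360° = 29.33°.
At the equator that is 29.33° × (2π·6371/360) km/° = 29.33 × 111.2 = 3261 km.

3260 km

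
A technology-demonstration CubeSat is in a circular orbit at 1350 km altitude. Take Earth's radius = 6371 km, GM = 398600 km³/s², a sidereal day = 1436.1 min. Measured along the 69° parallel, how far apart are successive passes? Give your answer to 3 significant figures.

Semi-major axis a = 6371 + 1350 = 7721 km. Period T = 2π√(a³/μ) = 2π√(7721³/398600) = 6751.8 s = 112.53 min.
Node shift per orbit = (6751.8/86166) × 360° = 28.21°.
Equatorial spacing = 28.21 × 111.2 km/° = 3137 km.
At 69° latitude, spacing = 3137 × cos(69°) = 1124 km.

1120 km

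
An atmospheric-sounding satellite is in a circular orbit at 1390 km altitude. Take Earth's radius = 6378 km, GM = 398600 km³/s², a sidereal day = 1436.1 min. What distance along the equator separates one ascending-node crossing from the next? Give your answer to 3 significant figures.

Semi-major axis a = 6378 + 1390 = 7768 km. Period T = 2π√(a³/μ) = 2π√(7768³/398600) = 6813.6 s = 113.56 min.
During one orbit Earth rotates (6813.6 / 86166) × 360° = 28.47°.
At the equator that is 28.47° × (2π·6378/360) km/° = 28.47 × 111.3 = 3169 km.

3170 km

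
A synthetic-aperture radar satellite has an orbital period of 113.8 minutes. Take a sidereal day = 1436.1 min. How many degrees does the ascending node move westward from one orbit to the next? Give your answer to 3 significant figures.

T = 113.8 min = 6828.0 s.
During one orbit Earth rotates (6828.0 / 86166) × 360° = 28.53°.

28.5°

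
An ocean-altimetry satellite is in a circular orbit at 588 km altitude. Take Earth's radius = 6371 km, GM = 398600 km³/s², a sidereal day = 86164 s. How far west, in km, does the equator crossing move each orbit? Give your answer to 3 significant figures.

2680 km

Semi-major axis a = 6371 + 588 = 6959 km. Period T = 2π√(a³/μ) = 2π√(6959³/398600) = 5777.4 s = 96.29 min.
During one orbit Earth rotates (5777.4 / 86164) × 360° = 24.14°.
At the equator that is 24.14° × (2π·6371/360) km/° = 24.14 × 111.2 = 2684 km.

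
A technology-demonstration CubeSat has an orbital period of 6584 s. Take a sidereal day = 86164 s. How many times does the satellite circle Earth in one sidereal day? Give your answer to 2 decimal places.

13.09

Orbits per sidereal day = 86164 / 6584.0 = 13.087.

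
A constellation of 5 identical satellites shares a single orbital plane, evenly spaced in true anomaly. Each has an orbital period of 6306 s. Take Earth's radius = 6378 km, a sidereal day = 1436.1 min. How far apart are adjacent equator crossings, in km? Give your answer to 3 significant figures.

587 km

Single-satellite node shift = (6306.0/86166) × 360° = 26.35°.
With 5 satellites evenly phased, successive equator crossings are 26.35/5 = 5.269° apart.
That is 5.269 × 111.3 = 587 km at the equator.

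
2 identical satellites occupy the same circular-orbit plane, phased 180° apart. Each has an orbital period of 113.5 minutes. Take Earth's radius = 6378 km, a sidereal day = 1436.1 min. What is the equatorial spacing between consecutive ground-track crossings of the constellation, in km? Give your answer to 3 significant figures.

1580 km

T = 113.5 min = 6810.0 s.
Single-satellite node shift = (6810.0/86166) × 360° = 28.45°.
With 2 satellites evenly phased, successive equator crossings are 28.45/2 = 14.226° apart.
That is 14.226 × 111.3 = 1584 km at the equator.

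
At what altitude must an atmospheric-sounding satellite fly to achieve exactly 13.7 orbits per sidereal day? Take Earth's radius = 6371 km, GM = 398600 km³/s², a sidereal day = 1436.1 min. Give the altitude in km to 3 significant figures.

993 km

Required period T = 86166 / 13.7 = 6289.5 s.
From T = 2π√(a³/μ): a = (μ T²/4π²)^(1/3) = (398600 × 6289.5² / 4π²)^(1/3) = 7364 km.
Altitude h = a − R = 7364 − 6371 = 993 km.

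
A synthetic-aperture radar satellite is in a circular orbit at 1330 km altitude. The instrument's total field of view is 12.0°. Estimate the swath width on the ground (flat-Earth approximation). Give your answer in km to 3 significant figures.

280 km

Half-angle = 12.0°/2 = 6°.
Swath width ≈ 2h·tan(θ/2) = 2 × 1330 × tan(6°) = 279.6 km.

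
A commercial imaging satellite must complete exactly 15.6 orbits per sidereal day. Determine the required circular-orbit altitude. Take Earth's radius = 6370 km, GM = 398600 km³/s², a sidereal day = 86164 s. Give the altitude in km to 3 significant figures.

Required period T = 86164 / 15.6 = 5523.3 s.
From T = 2π√(a³/μ): a = (μ T²/4π²)^(1/3) = (398600 × 5523.3² / 4π²)^(1/3) = 6753 km.
Altitude h = a − R = 6753 − 6370 = 383 km.

383 km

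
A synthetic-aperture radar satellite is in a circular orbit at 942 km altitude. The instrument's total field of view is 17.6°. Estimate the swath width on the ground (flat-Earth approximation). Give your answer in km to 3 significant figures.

292 km

Half-angle = 17.6°/2 = 8.8°.
Swath width ≈ 2h·tan(θ/2) = 2 × 942 × tan(8.8°) = 291.7 km.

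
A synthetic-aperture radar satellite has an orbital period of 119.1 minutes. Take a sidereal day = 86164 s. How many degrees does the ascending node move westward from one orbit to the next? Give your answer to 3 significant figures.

29.9°

T = 119.1 min = 7146.0 s.
During one orbit Earth rotates (7146.0 / 86164) × 360° = 29.86°.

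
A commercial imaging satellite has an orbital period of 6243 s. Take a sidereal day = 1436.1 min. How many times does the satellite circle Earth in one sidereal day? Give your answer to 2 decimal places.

13.80

Orbits per sidereal day = 86166 / 6243.0 = 13.802.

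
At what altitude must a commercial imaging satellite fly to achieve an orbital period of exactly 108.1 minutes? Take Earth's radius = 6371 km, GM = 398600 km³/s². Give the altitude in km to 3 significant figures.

1150 km

T = 108.1 min = 6486.0 s.
From T = 2π√(a³/μ): a = (μ T²/4π²)^(1/3) = (398600 × 6486.0² / 4π²)^(1/3) = 7517 km.
Altitude h = a − R = 7517 − 6371 = 1146 km.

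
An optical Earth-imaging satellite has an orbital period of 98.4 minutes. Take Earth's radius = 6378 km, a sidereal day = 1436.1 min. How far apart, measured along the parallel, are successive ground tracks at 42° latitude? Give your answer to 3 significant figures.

2040 km

T = 98.4 min = 5904.0 s.
Node shift per orbit = (5904.0/86166) × 360° = 24.67°.
Equatorial spacing = 24.67 × 111.3 km/° = 2746 km.
At 42° latitude, spacing = 2746 × cos(42°) = 2041 km.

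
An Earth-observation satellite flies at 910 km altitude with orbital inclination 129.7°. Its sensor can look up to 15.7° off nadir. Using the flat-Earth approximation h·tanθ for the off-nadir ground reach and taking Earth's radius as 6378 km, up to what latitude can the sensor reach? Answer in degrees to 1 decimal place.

Retrograde orbit: the ground track reaches ±(180° − i) = ±(180 − 129.7) = ±50.3°.
Sensor half-swath on the ground ≈ 910·tan(15.7°) = 256 km = 2.30° of latitude.
Maximum observable latitude ≈ 50.3 + 2.30 = 52.6°.

52.6°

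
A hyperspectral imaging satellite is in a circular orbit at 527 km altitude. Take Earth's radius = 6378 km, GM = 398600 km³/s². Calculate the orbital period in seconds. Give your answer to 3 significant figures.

Semi-major axis a = 6378 + 527 = 6905 km. Period T = 2π√(a³/μ) = 2π√(6905³/398600) = 5710.3 s = 95.17 min.

5710 seconds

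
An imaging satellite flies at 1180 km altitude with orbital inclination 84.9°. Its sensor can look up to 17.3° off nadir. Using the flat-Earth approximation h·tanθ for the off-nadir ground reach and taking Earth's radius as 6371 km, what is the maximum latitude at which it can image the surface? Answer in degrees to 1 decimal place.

For a prograde orbit the ground track reaches latitude ±i = ±84.9°.
Sensor half-swath on the ground ≈ 1180·tan(17.3°) = 368 km = 3.31° of latitude.
Maximum observable latitude ≈ 84.9 + 3.31 = 88.2°.

88.2°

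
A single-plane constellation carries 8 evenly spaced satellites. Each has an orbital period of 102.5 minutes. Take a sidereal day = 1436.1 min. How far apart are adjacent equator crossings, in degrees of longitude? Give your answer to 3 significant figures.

3.21°

T = 102.5 min = 6150.0 s.
Single-satellite node shift = (6150.0/86166) × 360° = 25.69°.
With 8 satellites evenly phased, successive equator crossings are 25.69/8 = 3.212° apart.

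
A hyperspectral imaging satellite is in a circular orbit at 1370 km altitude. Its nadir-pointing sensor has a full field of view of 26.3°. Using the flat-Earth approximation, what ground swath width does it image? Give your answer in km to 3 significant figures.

Half-angle = 26.3°/2 = 13.15°.
Swath width ≈ 2h·tan(θ/2) = 2 × 1370 × tan(13.15°) = 640.1 km.

640 km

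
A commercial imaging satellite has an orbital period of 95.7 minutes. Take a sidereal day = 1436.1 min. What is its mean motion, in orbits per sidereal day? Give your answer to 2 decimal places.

15.01

T = 95.7 min = 5742.0 s.
Orbits per sidereal day = 86166 / 5742.0 = 15.006.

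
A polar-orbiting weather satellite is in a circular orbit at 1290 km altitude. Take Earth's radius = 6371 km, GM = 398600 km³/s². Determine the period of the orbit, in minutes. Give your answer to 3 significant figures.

Semi-major axis a = 6371 + 1290 = 7661 km. Period T = 2π√(a³/μ) = 2π√(7661³/398600) = 6673.3 s = 111.22 min.

111 min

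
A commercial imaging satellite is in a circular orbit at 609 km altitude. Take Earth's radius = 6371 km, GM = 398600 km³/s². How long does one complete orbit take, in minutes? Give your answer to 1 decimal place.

96.7 min

Semi-major axis a = 6371 + 609 = 6980 km. Period T = 2π√(a³/μ) = 2π√(6980³/398600) = 5803.6 s = 96.73 min.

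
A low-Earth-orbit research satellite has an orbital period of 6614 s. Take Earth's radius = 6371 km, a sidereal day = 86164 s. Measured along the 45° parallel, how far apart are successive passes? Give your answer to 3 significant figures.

Node shift per orbit = (6614.0/86164) × 360° = 27.63°.
Equatorial spacing = 27.63 × 111.2 km/° = 3073 km.
At 45° latitude, spacing = 3073 × cos(45°) = 2173 km.

2170 km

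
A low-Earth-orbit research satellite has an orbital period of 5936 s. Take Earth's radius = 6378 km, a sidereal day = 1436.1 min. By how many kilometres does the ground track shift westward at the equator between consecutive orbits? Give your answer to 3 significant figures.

2760 km

During one orbit Earth rotates (5936.0 / 86166) × 360° = 24.80°.
At the equator that is 24.80° × (2π·6378/360) km/° = 24.80 × 111.3 = 2761 km.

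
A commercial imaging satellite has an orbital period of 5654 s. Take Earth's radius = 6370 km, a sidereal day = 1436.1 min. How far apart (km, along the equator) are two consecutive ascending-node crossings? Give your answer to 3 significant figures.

During one orbit Earth rotates (5654.0 / 86166) × 360° = 23.62°.
At the equator that is 23.62° × (2π·6370/360) km/° = 23.62 × 111.2 = 2626 km.

2630 km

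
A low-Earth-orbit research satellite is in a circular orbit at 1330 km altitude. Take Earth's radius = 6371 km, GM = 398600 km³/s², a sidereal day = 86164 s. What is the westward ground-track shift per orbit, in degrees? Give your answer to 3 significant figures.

28.1°

Semi-major axis a = 6371 + 1330 = 7701 km. Period T = 2π√(a³/μ) = 2π√(7701³/398600) = 6725.6 s = 112.09 min.
During one orbit Earth rotates (6725.6 / 86164) × 360° = 28.10°.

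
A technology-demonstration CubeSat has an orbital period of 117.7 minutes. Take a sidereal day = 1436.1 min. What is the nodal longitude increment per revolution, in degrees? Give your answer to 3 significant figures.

T = 117.7 min = 7062.0 s.
During one orbit Earth rotates (7062.0 / 86166) × 360° = 29.50°.

29.5°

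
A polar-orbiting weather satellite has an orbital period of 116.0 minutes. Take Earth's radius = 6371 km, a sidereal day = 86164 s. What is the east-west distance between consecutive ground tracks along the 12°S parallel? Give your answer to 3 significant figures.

T = 116.0 min = 6960.0 s.
Node shift per orbit = (6960.0/86164) × 360° = 29.08°.
Equatorial spacing = 29.08 × 111.2 km/° = 3233 km.
At 12° latitude, spacing = 3233 × cos(12°) = 3163 km.

3160 km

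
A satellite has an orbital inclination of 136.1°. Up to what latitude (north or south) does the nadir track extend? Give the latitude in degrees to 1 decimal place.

43.9°

Retrograde orbit: the ground track reaches ±(180° − i) = ±(180 − 136.1) = ±43.9°.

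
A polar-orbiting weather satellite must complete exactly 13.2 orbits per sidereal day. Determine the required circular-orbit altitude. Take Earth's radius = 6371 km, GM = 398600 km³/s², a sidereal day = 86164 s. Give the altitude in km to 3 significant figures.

Required period T = 86164 / 13.2 = 6527.6 s.
From T = 2π√(a³/μ): a = (μ T²/4π²)^(1/3) = (398600 × 6527.6² / 4π²)^(1/3) = 7549 km.
Altitude h = a − R = 7549 − 6371 = 1178 km.

1180 km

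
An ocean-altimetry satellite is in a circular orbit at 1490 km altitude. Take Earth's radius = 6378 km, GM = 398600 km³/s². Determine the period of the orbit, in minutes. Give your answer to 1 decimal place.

Semi-major axis a = 6378 + 1490 = 7868 km. Period T = 2π√(a³/μ) = 2π√(7868³/398600) = 6945.6 s = 115.76 min.

115.8 min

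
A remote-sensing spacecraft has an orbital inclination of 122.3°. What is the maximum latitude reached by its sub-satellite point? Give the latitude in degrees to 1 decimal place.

57.7°

Retrograde orbit: the ground track reaches ±(180° − i) = ±(180 − 122.3) = ±57.7°.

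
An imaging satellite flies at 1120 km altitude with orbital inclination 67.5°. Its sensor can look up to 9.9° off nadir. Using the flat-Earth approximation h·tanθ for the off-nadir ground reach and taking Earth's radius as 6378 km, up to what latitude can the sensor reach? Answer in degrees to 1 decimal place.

69.3°

For a prograde orbit the ground track reaches latitude ±i = ±67.5°.
Sensor half-swath on the ground ≈ 1120·tan(9.9°) = 195 km = 1.76° of latitude.
Maximum observable latitude ≈ 67.5 + 1.76 = 69.3°.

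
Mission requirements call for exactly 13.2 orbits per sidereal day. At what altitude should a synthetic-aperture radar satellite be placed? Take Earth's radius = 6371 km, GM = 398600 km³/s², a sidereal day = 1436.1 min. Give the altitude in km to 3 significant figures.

1180 km

Required period T = 86166 / 13.2 = 6527.7 s.
From T = 2π√(a³/μ): a = (μ T²/4π²)^(1/3) = (398600 × 6527.7² / 4π²)^(1/3) = 7549 km.
Altitude h = a − R = 7549 − 6371 = 1178 km.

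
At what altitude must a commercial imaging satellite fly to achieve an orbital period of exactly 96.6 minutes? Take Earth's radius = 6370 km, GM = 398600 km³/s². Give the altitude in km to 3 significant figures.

604 km

T = 96.6 min = 5796.0 s.
From T = 2π√(a³/μ): a = (μ T²/4π²)^(1/3) = (398600 × 5796.0² / 4π²)^(1/3) = 6974 km.
Altitude h = a − R = 6974 − 6370 = 604 km.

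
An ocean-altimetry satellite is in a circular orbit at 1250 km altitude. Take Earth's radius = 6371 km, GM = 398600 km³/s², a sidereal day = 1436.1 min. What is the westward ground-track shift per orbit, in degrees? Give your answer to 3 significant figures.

27.7°

Semi-major axis a = 6371 + 1250 = 7621 km. Period T = 2π√(a³/μ) = 2π√(7621³/398600) = 6621.1 s = 110.35 min.
During one orbit Earth rotates (6621.1 / 86166) × 360° = 27.66°.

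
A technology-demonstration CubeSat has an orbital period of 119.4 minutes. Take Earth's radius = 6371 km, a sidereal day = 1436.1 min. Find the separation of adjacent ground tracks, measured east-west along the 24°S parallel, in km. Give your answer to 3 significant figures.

T = 119.4 min = 7164.0 s.
Node shift per orbit = (7164.0/86166) × 360° = 29.93°.
Equatorial spacing = 29.93 × 111.2 km/° = 3328 km.
At 24° latitude, spacing = 3328 × cos(24°) = 3040 km.

3040 km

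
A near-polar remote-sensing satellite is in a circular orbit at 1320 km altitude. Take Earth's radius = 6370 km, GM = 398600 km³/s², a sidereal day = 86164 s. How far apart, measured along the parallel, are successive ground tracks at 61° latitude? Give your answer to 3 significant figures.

1510 km

Semi-major axis a = 6370 + 1320 = 7690 km. Period T = 2π√(a³/μ) = 2π√(7690³/398600) = 6711.2 s = 111.85 min.
Node shift per orbit = (6711.2/86164) × 360° = 28.04°.
Equatorial spacing = 28.04 × 111.2 km/° = 3117 km.
At 61° latitude, spacing = 3117 × cos(61°) = 1511 km.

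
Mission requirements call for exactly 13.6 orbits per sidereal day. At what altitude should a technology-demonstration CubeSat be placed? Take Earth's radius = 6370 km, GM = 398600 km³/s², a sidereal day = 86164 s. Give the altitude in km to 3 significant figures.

1030 km

Required period T = 86164 / 13.6 = 6335.6 s.
From T = 2π√(a³/μ): a = (μ T²/4π²)^(1/3) = (398600 × 6335.6² / 4π²)^(1/3) = 7400 km.
Altitude h = a − R = 7400 − 6370 = 1030 km.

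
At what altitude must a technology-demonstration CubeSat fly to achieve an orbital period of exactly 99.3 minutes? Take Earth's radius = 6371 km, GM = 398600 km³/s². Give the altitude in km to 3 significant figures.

T = 99.3 min = 5958.0 s.
From T = 2π√(a³/μ): a = (μ T²/4π²)^(1/3) = (398600 × 5958.0² / 4π²)^(1/3) = 7103 km.
Altitude h = a − R = 7103 − 6371 = 732 km.

732 km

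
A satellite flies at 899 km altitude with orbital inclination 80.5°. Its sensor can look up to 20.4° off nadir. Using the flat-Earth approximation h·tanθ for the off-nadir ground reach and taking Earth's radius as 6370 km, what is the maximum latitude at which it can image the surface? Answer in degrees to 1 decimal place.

For a prograde orbit the ground track reaches latitude ±i = ±80.5°.
Sensor half-swath on the ground ≈ 899·tan(20.4°) = 334 km = 3.01° of latitude.
Maximum observable latitude ≈ 80.5 + 3.01 = 83.5°.

83.5°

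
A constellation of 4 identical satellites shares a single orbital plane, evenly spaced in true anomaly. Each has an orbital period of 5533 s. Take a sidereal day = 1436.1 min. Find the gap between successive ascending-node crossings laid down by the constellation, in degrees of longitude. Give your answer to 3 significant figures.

Single-satellite node shift = (5533.0/86166) × 360° = 23.12°.
With 4 satellites evenly phased, successive equator crossings are 23.12/4 = 5.779° apart.

5.78°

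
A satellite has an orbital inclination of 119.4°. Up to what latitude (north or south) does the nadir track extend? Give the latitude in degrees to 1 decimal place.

60.6°

Retrograde orbit: the ground track reaches ±(180° − i) = ±(180 − 119.4) = ±60.6°.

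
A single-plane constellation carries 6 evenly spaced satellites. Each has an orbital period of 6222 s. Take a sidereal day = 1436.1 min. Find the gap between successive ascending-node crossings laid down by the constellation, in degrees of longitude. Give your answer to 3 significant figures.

4.33°

Single-satellite node shift = (6222.0/86166) × 360° = 26.00°.
With 6 satellites evenly phased, successive equator crossings are 26.00/6 = 4.333° apart.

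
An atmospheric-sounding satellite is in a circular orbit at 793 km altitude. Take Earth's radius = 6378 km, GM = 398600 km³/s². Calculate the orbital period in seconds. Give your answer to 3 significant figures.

Semi-major axis a = 6378 + 793 = 7171 km. Period T = 2π√(a³/μ) = 2π√(7171³/398600) = 6043.4 s = 100.72 min.

6040 seconds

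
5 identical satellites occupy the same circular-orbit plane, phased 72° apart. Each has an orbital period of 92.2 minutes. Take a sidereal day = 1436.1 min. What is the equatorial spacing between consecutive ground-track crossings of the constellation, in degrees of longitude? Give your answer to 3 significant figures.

T = 92.2 min = 5532.0 s.
Single-satellite node shift = (5532.0/86166) × 360° = 23.11°.
With 5 satellites evenly phased, successive equator crossings are 23.11/5 = 4.623° apart.

4.62°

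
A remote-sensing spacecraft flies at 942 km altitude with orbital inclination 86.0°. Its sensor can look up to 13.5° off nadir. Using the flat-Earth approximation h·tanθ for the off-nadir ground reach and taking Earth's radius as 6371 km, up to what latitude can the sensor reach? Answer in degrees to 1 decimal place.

For a prograde orbit the ground track reaches latitude ±i = ±86.0°.
Sensor half-swath on the ground ≈ 942·tan(13.5°) = 226 km = 2.03° of latitude.
Maximum observable latitude ≈ 86.0 + 2.03 = 88.0°.

88.0°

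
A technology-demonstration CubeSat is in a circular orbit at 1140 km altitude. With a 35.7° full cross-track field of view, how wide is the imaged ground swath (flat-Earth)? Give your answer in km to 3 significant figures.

734 km

Half-angle = 35.7°/2 = 17.85°.
Swath width ≈ 2h·tan(θ/2) = 2 × 1140 × tan(17.85°) = 734.2 km.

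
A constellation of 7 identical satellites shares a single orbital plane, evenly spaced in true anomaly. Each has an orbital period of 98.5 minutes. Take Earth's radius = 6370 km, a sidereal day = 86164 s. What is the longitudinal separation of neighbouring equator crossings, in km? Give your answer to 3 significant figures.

T = 98.5 min = 5910.0 s.
Single-satellite node shift = (5910.0/86164) × 360° = 24.69°.
With 7 satellites evenly phased, successive equator crossings are 24.69/7 = 3.527° apart.
That is 3.527 × 111.2 = 392 km at the equator.

392 km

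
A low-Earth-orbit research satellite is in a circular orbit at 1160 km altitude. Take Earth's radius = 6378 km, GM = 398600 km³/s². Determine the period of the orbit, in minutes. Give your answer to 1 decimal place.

108.6 min

Semi-major axis a = 6378 + 1160 = 7538 km. Period T = 2π√(a³/μ) = 2π√(7538³/398600) = 6513.2 s = 108.55 min.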